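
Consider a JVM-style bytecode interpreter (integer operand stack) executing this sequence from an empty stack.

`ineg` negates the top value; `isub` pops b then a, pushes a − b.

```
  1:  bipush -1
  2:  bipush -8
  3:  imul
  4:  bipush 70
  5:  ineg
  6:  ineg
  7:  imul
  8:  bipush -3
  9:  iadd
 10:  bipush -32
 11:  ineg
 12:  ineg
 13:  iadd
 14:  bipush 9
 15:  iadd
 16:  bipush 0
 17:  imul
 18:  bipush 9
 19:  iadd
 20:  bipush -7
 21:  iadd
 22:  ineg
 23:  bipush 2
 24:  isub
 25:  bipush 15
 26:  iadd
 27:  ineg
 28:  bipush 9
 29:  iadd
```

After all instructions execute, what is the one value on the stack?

bipush -1  -> -1
bipush -8  -> -1 -8
imul       -> 8
bipush 70  -> 8 70
ineg       -> 8 -70
ineg       -> 8 70
imul       -> 560
bipush -3  -> 560 -3
iadd       -> 557
bipush -32 -> 557 -32
ineg       -> 557 32
ineg       -> 557 -32
iadd       -> 525
bipush 9   -> 525 9
iadd       -> 534
bipush 0   -> 534 0
imul       -> 0
bipush 9   -> 0 9
iadd       -> 9
bipush -7  -> 9 -7
iadd       -> 2
ineg       -> -2
bipush 2   -> -2 2
isub       -> -4
bipush 15  -> -4 15
iadd       -> 11
ineg       -> -11
bipush 9   -> -11 9
iadd       -> -2

-2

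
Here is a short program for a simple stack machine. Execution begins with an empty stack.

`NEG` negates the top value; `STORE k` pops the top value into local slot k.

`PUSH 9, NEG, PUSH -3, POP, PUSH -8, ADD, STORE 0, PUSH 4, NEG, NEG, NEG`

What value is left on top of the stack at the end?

PUSH 9  -> 9
NEG     -> -9
PUSH -3 -> -9 -3
POP     -> -9
PUSH -8 -> -9 -8
ADD     -> -17
STORE 0 -> (empty)
PUSH 4  -> 4
NEG     -> -4
NEG     -> 4
NEG     -> -4

-4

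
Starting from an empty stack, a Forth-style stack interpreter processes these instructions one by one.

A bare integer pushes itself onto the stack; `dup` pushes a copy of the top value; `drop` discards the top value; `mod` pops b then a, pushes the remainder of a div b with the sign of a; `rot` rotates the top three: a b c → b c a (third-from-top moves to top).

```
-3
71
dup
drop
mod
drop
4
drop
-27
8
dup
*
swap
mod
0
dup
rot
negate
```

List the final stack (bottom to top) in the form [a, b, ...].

[0, 0, -10]

-3     → [-3]
71     → [-3, 71]
dup    → [-3, 71, 71]
drop   → [-3, 71]
mod    → [-3]
drop   → []
4      → [4]
drop   → []
-27    → [-27]
8      → [-27, 8]
dup    → [-27, 8, 8]
*      → [-27, 64]
swap   → [64, -27]
mod    → [10]
0      → [10, 0]
dup    → [10, 0, 0]
rot    → [0, 0, 10]
negate → [0, 0, -10]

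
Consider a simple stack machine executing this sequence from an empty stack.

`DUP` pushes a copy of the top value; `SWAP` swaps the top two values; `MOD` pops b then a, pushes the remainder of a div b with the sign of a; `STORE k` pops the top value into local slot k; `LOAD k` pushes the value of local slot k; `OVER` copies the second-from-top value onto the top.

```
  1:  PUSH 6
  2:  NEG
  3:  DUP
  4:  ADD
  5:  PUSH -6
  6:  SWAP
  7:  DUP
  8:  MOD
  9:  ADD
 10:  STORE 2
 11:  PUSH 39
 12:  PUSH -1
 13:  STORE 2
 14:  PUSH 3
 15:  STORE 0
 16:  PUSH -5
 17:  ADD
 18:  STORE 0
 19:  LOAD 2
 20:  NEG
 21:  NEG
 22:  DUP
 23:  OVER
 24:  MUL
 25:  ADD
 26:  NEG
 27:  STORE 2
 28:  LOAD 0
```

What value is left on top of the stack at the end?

34

PUSH 6   6
NEG      -6
DUP      -6 -6
ADD      -12
PUSH -6  -12 -6
SWAP     -6 -12
DUP      -6 -12 -12
MOD      -6 0
ADD      -6
STORE 2  (empty)
PUSH 39  39
PUSH -1  39 -1
STORE 2  39
PUSH 3   39 3
STORE 0  39
PUSH -5  39 -5
ADD      34
STORE 0  (empty)
LOAD 2   -1
NEG      1
NEG      -1
DUP      -1 -1
OVER     -1 -1 -1
MUL      -1 1
ADD      0
NEG      0
STORE 2  (empty)
LOAD 0   34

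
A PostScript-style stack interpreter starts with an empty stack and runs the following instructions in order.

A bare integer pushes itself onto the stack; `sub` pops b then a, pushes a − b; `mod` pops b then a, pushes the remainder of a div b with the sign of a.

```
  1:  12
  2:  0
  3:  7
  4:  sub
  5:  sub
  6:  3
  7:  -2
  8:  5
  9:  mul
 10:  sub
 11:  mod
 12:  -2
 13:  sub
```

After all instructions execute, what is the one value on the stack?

12   12
0    12 0
7    12 0 7
sub  12 -7
sub  19
3    19 3
-2   19 3 -2
5    19 3 -2 5
mul  19 3 -10
sub  19 13
mod  6
-2   6 -2
sub  8

8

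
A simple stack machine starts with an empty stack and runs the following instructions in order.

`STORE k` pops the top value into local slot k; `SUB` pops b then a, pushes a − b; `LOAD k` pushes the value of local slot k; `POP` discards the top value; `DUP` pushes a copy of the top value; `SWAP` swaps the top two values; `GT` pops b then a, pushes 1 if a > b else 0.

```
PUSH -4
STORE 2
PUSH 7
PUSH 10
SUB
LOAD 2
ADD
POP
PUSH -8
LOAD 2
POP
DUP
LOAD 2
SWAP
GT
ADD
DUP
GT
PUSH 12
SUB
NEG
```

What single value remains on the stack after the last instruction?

12

PUSH -4  -4
STORE 2  (empty)
PUSH 7   7
PUSH 10  7 10
SUB      -3
LOAD 2   -3 -4
ADD      -7
POP      (empty)
PUSH -8  -8
LOAD 2   -8 -4
POP      -8
DUP      -8 -8
LOAD 2   -8 -8 -4
SWAP     -8 -4 -8
GT       -8 1
ADD      -7
DUP      -7 -7
GT       0
PUSH 12  0 12
SUB      -12
NEG      12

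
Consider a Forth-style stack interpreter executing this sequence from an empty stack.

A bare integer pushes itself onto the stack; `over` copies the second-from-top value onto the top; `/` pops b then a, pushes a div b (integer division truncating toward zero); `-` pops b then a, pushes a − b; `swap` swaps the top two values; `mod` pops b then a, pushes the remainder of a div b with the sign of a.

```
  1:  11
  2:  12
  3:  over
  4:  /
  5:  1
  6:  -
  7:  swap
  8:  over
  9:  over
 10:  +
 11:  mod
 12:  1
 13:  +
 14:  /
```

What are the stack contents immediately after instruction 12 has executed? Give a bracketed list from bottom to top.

11   : 11
12   : 11 12
over : 11 12 11
/    : 11 1
1    : 11 1 1
-    : 11 0
swap : 0 11
over : 0 11 0
over : 0 11 0 11
+    : 0 11 11
mod  : 0 0
1    : 0 0 1

[0, 0, 1]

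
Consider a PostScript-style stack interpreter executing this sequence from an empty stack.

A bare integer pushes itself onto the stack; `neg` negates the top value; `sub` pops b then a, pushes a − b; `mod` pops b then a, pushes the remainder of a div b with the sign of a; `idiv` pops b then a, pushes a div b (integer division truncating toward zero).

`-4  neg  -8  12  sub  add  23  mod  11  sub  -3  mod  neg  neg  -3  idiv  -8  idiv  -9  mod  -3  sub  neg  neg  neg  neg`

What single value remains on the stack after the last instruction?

-4    [-4]
neg   [4]
-8    [4, -8]
12    [4, -8, 12]
sub   [4, -20]
add   [-16]
23    [-16, 23]
mod   [-16]
11    [-16, 11]
sub   [-27]
-3    [-27, -3]
mod   [0]
neg   [0]
neg   [0]
-3    [0, -3]
idiv  [0]
-8    [0, -8]
idiv  [0]
-9    [0, -9]
mod   [0]
-3    [0, -3]
sub   [3]
neg   [-3]
neg   [3]
neg   [-3]
neg   [3]

3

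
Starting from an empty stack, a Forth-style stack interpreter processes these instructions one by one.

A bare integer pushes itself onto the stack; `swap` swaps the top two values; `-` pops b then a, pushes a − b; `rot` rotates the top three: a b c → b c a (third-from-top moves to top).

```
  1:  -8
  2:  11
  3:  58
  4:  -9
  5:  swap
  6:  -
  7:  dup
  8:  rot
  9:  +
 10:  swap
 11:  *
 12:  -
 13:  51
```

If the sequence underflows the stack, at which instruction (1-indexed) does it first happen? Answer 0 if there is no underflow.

-8    [-8]
11    [-8, 11]
58    [-8, 11, 58]
-9    [-8, 11, 58, -9]
swap  [-8, 11, -9, 58]
-     [-8, 11, -67]
dup   [-8, 11, -67, -67]
rot   [-8, -67, -67, 11]
+     [-8, -67, -56]
swap  [-8, -56, -67]
*     [-8, 3752]
-     [-3760]
51    [-3760, 51]

0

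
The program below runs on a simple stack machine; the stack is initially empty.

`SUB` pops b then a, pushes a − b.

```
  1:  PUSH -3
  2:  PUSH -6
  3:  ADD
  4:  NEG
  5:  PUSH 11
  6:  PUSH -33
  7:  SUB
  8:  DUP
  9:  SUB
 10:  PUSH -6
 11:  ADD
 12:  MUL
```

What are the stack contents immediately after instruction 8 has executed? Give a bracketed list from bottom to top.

PUSH -3  -> -3
PUSH -6  -> -3 -6
ADD      -> -9
NEG      -> 9
PUSH 11  -> 9 11
PUSH -33 -> 9 11 -33
SUB      -> 9 44
DUP      -> 9 44 44

[9, 44, 44]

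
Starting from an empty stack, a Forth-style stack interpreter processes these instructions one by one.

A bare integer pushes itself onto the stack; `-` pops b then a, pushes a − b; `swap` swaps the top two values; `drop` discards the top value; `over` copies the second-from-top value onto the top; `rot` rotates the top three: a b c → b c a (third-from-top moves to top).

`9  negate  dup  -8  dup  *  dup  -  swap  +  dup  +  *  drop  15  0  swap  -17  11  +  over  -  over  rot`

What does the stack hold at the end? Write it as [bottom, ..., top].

[0, -21, 15, 15]

9      → [9]
negate → [-9]
dup    → [-9, -9]
-8     → [-9, -9, -8]
dup    → [-9, -9, -8, -8]
*      → [-9, -9, 64]
dup    → [-9, -9, 64, 64]
-      → [-9, -9, 0]
swap   → [-9, 0, -9]
+      → [-9, -9]
dup    → [-9, -9, -9]
+      → [-9, -18]
*      → [162]
drop   → []
15     → [15]
0      → [15, 0]
swap   → [0, 15]
-17    → [0, 15, -17]
11     → [0, 15, -17, 11]
+      → [0, 15, -6]
over   → [0, 15, -6, 15]
-      → [0, 15, -21]
over   → [0, 15, -21, 15]
rot    → [0, -21, 15, 15]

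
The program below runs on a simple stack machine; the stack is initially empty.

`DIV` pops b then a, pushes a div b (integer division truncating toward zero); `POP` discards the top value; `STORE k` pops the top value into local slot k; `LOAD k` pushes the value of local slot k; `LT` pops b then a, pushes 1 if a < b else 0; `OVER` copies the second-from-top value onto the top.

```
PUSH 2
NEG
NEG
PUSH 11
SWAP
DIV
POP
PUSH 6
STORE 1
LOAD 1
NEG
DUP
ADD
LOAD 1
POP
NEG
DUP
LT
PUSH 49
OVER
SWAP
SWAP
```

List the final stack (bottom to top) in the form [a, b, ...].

PUSH 2  → 2
NEG     → -2
NEG     → 2
PUSH 11 → 2 11
SWAP    → 11 2
DIV     → 5
POP     → (empty)
PUSH 6  → 6
STORE 1 → (empty)
LOAD 1  → 6
NEG     → -6
DUP     → -6 -6
ADD     → -12
LOAD 1  → -12 6
POP     → -12
NEG     → 12
DUP     → 12 12
LT      → 0
PUSH 49 → 0 49
OVER    → 0 49 0
SWAP    → 0 0 49
SWAP    → 0 49 0

[0, 49, 0]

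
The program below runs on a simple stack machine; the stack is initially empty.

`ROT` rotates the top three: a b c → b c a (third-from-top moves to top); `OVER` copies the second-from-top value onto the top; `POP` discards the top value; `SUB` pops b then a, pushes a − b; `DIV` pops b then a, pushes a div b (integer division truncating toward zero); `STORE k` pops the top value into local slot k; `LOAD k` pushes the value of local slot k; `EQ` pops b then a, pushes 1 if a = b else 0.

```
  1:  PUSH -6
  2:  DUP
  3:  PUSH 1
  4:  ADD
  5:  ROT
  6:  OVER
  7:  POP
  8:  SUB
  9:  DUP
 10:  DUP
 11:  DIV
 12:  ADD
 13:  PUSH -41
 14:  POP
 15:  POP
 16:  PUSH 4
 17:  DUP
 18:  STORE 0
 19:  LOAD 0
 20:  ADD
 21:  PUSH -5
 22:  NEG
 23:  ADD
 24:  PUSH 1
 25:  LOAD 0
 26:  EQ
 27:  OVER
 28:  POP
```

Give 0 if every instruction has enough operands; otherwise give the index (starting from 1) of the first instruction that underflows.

PUSH -6  [-6]
DUP      [-6, -6]
PUSH 1   [-6, -6, 1]
ADD      [-6, -5]
ROT  — needs 3 operands, stack has 2 → underflow

5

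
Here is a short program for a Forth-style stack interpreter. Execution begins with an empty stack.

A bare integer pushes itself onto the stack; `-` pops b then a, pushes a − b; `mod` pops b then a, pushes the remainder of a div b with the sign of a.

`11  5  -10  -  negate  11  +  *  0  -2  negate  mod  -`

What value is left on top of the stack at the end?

11     : [11]
5      : [11, 5]
-10    : [11, 5, -10]
-      : [11, 15]
negate : [11, -15]
11     : [11, -15, 11]
+      : [11, -4]
*      : [-44]
0      : [-44, 0]
-2     : [-44, 0, -2]
negate : [-44, 0, 2]
mod    : [-44, 0]
-      : [-44]

-44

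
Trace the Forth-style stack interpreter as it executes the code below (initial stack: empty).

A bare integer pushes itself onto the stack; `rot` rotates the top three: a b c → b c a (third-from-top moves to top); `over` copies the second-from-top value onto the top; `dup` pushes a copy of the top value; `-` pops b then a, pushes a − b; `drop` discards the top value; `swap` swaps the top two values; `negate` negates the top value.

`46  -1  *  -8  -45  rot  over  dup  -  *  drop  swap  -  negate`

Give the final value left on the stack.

46     : 46
-1     : 46 -1
*      : -46
-8     : -46 -8
-45    : -46 -8 -45
rot    : -8 -45 -46
over   : -8 -45 -46 -45
dup    : -8 -45 -46 -45 -45
-      : -8 -45 -46 0
*      : -8 -45 0
drop   : -8 -45
swap   : -45 -8
-      : -37
negate : 37

37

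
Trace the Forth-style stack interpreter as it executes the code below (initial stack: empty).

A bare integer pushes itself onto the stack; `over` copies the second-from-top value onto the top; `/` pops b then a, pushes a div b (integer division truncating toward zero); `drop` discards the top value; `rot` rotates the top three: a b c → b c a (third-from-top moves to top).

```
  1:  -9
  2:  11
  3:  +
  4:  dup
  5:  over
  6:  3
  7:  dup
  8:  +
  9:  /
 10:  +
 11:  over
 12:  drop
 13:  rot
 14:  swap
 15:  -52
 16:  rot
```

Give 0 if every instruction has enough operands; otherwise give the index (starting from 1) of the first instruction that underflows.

13

-9   -> -9
11   -> -9 11
+    -> 2
dup  -> 2 2
over -> 2 2 2
3    -> 2 2 2 3
dup  -> 2 2 2 3 3
+    -> 2 2 2 6
/    -> 2 2 0
+    -> 2 2
over -> 2 2 2
drop -> 2 2
rot  — needs 3 operands, stack has 2 → underflow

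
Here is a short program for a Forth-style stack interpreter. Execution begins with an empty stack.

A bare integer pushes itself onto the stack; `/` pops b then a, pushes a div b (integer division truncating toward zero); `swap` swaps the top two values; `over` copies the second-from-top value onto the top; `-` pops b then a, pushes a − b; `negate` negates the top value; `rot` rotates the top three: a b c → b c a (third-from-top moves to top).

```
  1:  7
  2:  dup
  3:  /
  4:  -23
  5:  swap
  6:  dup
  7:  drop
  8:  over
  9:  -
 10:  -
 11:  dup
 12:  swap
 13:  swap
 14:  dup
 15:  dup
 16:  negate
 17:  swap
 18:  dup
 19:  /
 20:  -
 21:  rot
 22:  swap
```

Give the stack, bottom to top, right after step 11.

[-47, -47]

7    -> 7
dup  -> 7 7
/    -> 1
-23  -> 1 -23
swap -> -23 1
dup  -> -23 1 1
drop -> -23 1
over -> -23 1 -23
-    -> -23 24
-    -> -47
dup  -> -47 -47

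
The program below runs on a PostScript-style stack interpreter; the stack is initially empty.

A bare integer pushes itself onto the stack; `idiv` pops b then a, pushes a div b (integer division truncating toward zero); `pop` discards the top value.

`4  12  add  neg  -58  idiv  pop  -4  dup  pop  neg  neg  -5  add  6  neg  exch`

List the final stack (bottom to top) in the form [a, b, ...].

[-6, -9]

4    : [4]
12   : [4, 12]
add  : [16]
neg  : [-16]
-58  : [-16, -58]
idiv : [0]
pop  : []
-4   : [-4]
dup  : [-4, -4]
pop  : [-4]
neg  : [4]
neg  : [-4]
-5   : [-4, -5]
add  : [-9]
6    : [-9, 6]
neg  : [-9, -6]
exch : [-6, -9]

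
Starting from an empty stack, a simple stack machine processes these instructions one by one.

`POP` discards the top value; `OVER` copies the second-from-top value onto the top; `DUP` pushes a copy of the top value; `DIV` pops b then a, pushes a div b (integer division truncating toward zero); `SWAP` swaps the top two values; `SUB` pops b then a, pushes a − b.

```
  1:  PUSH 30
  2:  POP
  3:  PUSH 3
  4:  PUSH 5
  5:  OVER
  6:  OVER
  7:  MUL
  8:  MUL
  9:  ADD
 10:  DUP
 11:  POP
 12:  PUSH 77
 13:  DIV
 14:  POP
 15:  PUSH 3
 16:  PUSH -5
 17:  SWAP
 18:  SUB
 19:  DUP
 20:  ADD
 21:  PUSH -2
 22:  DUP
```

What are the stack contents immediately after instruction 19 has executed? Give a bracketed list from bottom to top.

PUSH 30  30
POP      (empty)
PUSH 3   3
PUSH 5   3 5
OVER     3 5 3
OVER     3 5 3 5
MUL      3 5 15
MUL      3 75
ADD      78
DUP      78 78
POP      78
PUSH 77  78 77
DIV      1
POP      (empty)
PUSH 3   3
PUSH -5  3 -5
SWAP     -5 3
SUB      -8
DUP      -8 -8

[-8, -8]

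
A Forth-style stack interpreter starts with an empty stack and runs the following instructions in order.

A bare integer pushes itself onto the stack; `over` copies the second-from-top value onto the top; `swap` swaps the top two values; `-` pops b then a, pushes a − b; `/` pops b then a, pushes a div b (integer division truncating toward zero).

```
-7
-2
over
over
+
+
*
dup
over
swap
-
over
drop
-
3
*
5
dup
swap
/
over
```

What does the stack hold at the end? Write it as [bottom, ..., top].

-7    -7
-2    -7 -2
over  -7 -2 -7
over  -7 -2 -7 -2
+     -7 -2 -9
+     -7 -11
*     77
dup   77 77
over  77 77 77
swap  77 77 77
-     77 0
over  77 0 77
drop  77 0
-     77
3     77 3
*     231
5     231 5
dup   231 5 5
swap  231 5 5
/     231 1
over  231 1 231

[231, 1, 231]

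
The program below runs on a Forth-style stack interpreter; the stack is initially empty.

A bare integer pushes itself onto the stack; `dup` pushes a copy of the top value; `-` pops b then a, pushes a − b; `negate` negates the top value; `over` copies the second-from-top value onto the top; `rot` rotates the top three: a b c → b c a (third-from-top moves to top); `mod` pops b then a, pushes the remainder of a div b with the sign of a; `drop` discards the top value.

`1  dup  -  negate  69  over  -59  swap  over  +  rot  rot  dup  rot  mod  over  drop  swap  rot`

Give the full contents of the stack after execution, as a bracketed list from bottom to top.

[0, -59, -59, -59]

1      -> 1
dup    -> 1 1
-      -> 0
negate -> 0
69     -> 0 69
over   -> 0 69 0
-59    -> 0 69 0 -59
swap   -> 0 69 -59 0
over   -> 0 69 -59 0 -59
+      -> 0 69 -59 -59
rot    -> 0 -59 -59 69
rot    -> 0 -59 69 -59
dup    -> 0 -59 69 -59 -59
rot    -> 0 -59 -59 -59 69
mod    -> 0 -59 -59 -59
over   -> 0 -59 -59 -59 -59
drop   -> 0 -59 -59 -59
swap   -> 0 -59 -59 -59
rot    -> 0 -59 -59 -59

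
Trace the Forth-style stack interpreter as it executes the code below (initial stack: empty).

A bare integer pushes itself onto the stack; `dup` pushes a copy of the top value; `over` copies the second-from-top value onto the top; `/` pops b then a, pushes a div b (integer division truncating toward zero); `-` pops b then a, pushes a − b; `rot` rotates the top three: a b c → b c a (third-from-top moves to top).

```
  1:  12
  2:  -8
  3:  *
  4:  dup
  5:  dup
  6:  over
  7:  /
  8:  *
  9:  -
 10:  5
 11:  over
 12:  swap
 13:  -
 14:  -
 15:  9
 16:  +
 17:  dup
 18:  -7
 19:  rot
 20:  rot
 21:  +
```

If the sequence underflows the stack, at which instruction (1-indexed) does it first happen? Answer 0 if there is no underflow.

12    [12]
-8    [12, -8]
*     [-96]
dup   [-96, -96]
dup   [-96, -96, -96]
over  [-96, -96, -96, -96]
/     [-96, -96, 1]
*     [-96, -96]
-     [0]
5     [0, 5]
over  [0, 5, 0]
swap  [0, 0, 5]
-     [0, -5]
-     [5]
9     [5, 9]
+     [14]
dup   [14, 14]
-7    [14, 14, -7]
rot   [14, -7, 14]
rot   [-7, 14, 14]
+     [-7, 28]

0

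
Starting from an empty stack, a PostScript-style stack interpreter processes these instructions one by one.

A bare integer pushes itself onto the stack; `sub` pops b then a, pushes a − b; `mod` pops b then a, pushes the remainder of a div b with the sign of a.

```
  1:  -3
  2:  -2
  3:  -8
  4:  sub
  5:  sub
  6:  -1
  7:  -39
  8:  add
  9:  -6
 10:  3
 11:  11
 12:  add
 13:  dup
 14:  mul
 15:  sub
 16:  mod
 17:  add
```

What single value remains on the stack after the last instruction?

-3   -3
-2   -3 -2
-8   -3 -2 -8
sub  -3 6
sub  -9
-1   -9 -1
-39  -9 -1 -39
add  -9 -40
-6   -9 -40 -6
3    -9 -40 -6 3
11   -9 -40 -6 3 11
add  -9 -40 -6 14
dup  -9 -40 -6 14 14
mul  -9 -40 -6 196
sub  -9 -40 -202
mod  -9 -40
add  -49

-49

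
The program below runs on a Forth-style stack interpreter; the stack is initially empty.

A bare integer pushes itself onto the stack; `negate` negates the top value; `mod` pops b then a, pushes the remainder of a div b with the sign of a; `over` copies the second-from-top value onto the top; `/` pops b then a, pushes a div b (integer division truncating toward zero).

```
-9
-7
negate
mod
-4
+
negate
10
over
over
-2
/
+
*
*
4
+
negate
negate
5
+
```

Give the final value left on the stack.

69

-9     -> -9
-7     -> -9 -7
negate -> -9 7
mod    -> -2
-4     -> -2 -4
+      -> -6
negate -> 6
10     -> 6 10
over   -> 6 10 6
over   -> 6 10 6 10
-2     -> 6 10 6 10 -2
/      -> 6 10 6 -5
+      -> 6 10 1
*      -> 6 10
*      -> 60
4      -> 60 4
+      -> 64
negate -> -64
negate -> 64
5      -> 64 5
+      -> 69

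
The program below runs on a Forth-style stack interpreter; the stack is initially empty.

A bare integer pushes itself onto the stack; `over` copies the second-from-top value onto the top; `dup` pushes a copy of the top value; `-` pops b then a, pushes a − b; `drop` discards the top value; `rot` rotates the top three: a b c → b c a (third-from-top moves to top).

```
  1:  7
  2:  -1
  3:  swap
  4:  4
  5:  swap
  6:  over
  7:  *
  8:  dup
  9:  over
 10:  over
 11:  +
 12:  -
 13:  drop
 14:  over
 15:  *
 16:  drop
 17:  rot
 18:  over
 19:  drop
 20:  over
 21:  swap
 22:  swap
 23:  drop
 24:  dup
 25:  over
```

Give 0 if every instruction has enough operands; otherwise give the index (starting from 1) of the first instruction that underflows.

7     [7]
-1    [7, -1]
swap  [-1, 7]
4     [-1, 7, 4]
swap  [-1, 4, 7]
over  [-1, 4, 7, 4]
*     [-1, 4, 28]
dup   [-1, 4, 28, 28]
over  [-1, 4, 28, 28, 28]
over  [-1, 4, 28, 28, 28, 28]
+     [-1, 4, 28, 28, 56]
-     [-1, 4, 28, -28]
drop  [-1, 4, 28]
over  [-1, 4, 28, 4]
*     [-1, 4, 112]
drop  [-1, 4]
rot  — needs 3 operands, stack has 2 → underflow

17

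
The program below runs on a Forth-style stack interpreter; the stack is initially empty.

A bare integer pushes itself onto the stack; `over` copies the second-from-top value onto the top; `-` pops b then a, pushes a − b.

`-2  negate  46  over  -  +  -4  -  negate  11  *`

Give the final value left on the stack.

-550

-2      [-2]
negate  [2]
46      [2, 46]
over    [2, 46, 2]
-       [2, 44]
+       [46]
-4      [46, -4]
-       [50]
negate  [-50]
11      [-50, 11]
*       [-550]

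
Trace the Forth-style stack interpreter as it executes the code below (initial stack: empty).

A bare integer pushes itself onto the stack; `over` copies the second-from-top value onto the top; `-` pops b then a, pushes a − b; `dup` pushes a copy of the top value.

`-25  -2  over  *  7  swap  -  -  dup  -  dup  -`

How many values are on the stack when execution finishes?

1

-25   [-25]
-2    [-25, -2]
over  [-25, -2, -25]
*     [-25, 50]
7     [-25, 50, 7]
swap  [-25, 7, 50]
-     [-25, -43]
-     [18]
dup   [18, 18]
-     [0]
dup   [0, 0]
-     [0]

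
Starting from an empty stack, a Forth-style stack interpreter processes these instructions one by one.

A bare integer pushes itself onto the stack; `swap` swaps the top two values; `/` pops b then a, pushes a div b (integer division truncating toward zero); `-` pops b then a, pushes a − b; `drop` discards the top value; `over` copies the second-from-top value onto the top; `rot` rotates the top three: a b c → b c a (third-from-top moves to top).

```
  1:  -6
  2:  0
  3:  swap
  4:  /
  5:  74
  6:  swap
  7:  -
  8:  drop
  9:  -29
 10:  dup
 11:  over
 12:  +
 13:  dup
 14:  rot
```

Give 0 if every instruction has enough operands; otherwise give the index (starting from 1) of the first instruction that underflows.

0

-6   : [-6]
0    : [-6, 0]
swap : [0, -6]
/    : [0]
74   : [0, 74]
swap : [74, 0]
-    : [74]
drop : []
-29  : [-29]
dup  : [-29, -29]
over : [-29, -29, -29]
+    : [-29, -58]
dup  : [-29, -58, -58]
rot  : [-58, -58, -29]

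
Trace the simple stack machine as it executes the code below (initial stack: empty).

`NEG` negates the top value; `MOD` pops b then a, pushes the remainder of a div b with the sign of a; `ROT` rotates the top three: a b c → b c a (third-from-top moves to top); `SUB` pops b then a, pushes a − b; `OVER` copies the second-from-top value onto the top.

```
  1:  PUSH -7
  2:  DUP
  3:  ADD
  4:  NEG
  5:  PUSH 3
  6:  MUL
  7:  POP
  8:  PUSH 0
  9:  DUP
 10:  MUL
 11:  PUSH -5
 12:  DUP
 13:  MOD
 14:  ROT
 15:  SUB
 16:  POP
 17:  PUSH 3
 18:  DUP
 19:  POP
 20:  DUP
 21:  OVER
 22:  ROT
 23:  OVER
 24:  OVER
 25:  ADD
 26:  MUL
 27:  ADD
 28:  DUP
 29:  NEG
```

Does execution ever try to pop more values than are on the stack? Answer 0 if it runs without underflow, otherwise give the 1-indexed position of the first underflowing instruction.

14

PUSH -7 : -7
DUP     : -7 -7
ADD     : -14
NEG     : 14
PUSH 3  : 14 3
MUL     : 42
POP     : (empty)
PUSH 0  : 0
DUP     : 0 0
MUL     : 0
PUSH -5 : 0 -5
DUP     : 0 -5 -5
MOD     : 0 0
ROT  — needs 3 operands, stack has 2 → underflow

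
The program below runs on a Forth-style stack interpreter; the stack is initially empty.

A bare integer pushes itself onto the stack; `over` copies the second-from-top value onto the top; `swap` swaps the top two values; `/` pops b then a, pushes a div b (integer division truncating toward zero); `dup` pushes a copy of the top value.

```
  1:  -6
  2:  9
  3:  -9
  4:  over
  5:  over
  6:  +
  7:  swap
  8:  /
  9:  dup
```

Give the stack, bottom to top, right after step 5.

-6   → [-6]
9    → [-6, 9]
-9   → [-6, 9, -9]
over → [-6, 9, -9, 9]
over → [-6, 9, -9, 9, -9]

[-6, 9, -9, 9, -9]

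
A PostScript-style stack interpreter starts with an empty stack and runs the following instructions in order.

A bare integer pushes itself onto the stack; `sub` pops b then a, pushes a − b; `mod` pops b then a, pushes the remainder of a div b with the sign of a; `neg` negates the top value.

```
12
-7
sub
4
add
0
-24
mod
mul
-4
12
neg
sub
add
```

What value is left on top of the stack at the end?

8

12  -> 12
-7  -> 12 -7
sub -> 19
4   -> 19 4
add -> 23
0   -> 23 0
-24 -> 23 0 -24
mod -> 23 0
mul -> 0
-4  -> 0 -4
12  -> 0 -4 12
neg -> 0 -4 -12
sub -> 0 8
add -> 8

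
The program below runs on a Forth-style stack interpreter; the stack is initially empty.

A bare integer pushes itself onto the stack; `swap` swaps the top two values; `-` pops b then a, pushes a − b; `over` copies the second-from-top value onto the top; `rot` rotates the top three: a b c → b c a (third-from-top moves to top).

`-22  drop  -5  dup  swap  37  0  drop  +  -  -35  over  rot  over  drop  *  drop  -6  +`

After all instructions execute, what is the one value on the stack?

-22  → -22
drop → (empty)
-5   → -5
dup  → -5 -5
swap → -5 -5
37   → -5 -5 37
0    → -5 -5 37 0
drop → -5 -5 37
+    → -5 32
-    → -37
-35  → -37 -35
over → -37 -35 -37
rot  → -35 -37 -37
over → -35 -37 -37 -37
drop → -35 -37 -37
*    → -35 1369
drop → -35
-6   → -35 -6
+    → -41

-41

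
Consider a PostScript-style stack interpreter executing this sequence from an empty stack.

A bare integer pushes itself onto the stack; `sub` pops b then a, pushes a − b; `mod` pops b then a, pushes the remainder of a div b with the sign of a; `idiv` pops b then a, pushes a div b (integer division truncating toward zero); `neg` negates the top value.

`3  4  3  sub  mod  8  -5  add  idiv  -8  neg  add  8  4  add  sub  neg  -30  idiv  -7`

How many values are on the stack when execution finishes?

2

3    → 3
4    → 3 4
3    → 3 4 3
sub  → 3 1
mod  → 0
8    → 0 8
-5   → 0 8 -5
add  → 0 3
idiv → 0
-8   → 0 -8
neg  → 0 8
add  → 8
8    → 8 8
4    → 8 8 4
add  → 8 12
sub  → -4
neg  → 4
-30  → 4 -30
idiv → 0
-7   → 0 -7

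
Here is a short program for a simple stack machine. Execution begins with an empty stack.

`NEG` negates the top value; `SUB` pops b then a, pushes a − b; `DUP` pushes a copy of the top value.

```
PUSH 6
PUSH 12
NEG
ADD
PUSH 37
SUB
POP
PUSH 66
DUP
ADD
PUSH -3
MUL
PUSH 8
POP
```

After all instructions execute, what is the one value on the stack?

-396

PUSH 6  : 6
PUSH 12 : 6 12
NEG     : 6 -12
ADD     : -6
PUSH 37 : -6 37
SUB     : -43
POP     : (empty)
PUSH 66 : 66
DUP     : 66 66
ADD     : 132
PUSH -3 : 132 -3
MUL     : -396
PUSH 8  : -396 8
POP     : -396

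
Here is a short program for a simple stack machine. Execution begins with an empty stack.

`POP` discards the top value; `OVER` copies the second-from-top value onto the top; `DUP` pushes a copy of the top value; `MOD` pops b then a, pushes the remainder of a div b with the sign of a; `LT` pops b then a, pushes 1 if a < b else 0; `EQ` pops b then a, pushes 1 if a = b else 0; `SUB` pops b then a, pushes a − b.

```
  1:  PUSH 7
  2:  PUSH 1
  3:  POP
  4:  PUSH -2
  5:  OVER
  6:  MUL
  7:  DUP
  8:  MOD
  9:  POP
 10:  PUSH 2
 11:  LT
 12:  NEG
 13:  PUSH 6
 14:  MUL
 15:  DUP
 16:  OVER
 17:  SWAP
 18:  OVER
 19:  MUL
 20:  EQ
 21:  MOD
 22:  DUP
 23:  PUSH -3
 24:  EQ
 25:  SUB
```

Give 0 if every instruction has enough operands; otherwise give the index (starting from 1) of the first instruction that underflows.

0

PUSH 7  -> 7
PUSH 1  -> 7 1
POP     -> 7
PUSH -2 -> 7 -2
OVER    -> 7 -2 7
MUL     -> 7 -14
DUP     -> 7 -14 -14
MOD     -> 7 0
POP     -> 7
PUSH 2  -> 7 2
LT      -> 0
NEG     -> 0
PUSH 6  -> 0 6
MUL     -> 0
DUP     -> 0 0
OVER    -> 0 0 0
SWAP    -> 0 0 0
OVER    -> 0 0 0 0
MUL     -> 0 0 0
EQ      -> 0 1
MOD     -> 0
DUP     -> 0 0
PUSH -3 -> 0 0 -3
EQ      -> 0 0
SUB     -> 0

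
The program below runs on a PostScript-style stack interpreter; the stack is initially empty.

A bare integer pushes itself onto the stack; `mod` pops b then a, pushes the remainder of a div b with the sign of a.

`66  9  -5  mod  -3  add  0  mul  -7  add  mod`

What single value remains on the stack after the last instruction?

66  → [66]
9   → [66, 9]
-5  → [66, 9, -5]
mod → [66, 4]
-3  → [66, 4, -3]
add → [66, 1]
0   → [66, 1, 0]
mul → [66, 0]
-7  → [66, 0, -7]
add → [66, -7]
mod → [3]

3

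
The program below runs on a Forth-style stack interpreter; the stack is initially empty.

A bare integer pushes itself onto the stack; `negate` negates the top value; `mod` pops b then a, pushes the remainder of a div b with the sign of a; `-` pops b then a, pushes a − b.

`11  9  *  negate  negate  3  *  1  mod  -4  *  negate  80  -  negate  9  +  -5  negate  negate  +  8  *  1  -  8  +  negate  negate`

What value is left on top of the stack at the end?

11     → 11
9      → 11 9
*      → 99
negate → -99
negate → 99
3      → 99 3
*      → 297
1      → 297 1
mod    → 0
-4     → 0 -4
*      → 0
negate → 0
80     → 0 80
-      → -80
negate → 80
9      → 80 9
+      → 89
-5     → 89 -5
negate → 89 5
negate → 89 -5
+      → 84
8      → 84 8
*      → 672
1      → 672 1
-      → 671
8      → 671 8
+      → 679
negate → -679
negate → 679

679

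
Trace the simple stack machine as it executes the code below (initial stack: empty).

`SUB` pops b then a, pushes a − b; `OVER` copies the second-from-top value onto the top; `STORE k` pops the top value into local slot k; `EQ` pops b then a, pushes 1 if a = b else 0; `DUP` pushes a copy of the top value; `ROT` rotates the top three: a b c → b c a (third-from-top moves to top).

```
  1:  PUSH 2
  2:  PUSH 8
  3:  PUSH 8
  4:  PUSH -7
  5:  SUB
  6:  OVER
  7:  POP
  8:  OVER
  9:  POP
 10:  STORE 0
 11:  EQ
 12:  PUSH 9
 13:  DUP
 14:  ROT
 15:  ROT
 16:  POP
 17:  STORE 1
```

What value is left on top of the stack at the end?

PUSH 2  -> 2
PUSH 8  -> 2 8
PUSH 8  -> 2 8 8
PUSH -7 -> 2 8 8 -7
SUB     -> 2 8 15
OVER    -> 2 8 15 8
POP     -> 2 8 15
OVER    -> 2 8 15 8
POP     -> 2 8 15
STORE 0 -> 2 8
EQ      -> 0
PUSH 9  -> 0 9
DUP     -> 0 9 9
ROT     -> 9 9 0
ROT     -> 9 0 9
POP     -> 9 0
STORE 1 -> 9

9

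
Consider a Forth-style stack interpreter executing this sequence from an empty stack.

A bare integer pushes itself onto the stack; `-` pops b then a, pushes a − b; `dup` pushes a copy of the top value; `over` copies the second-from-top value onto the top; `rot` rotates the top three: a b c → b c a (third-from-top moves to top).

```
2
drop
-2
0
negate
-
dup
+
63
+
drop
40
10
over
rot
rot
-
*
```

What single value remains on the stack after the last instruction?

2      → [2]
drop   → []
-2     → [-2]
0      → [-2, 0]
negate → [-2, 0]
-      → [-2]
dup    → [-2, -2]
+      → [-4]
63     → [-4, 63]
+      → [59]
drop   → []
40     → [40]
10     → [40, 10]
over   → [40, 10, 40]
rot    → [10, 40, 40]
rot    → [40, 40, 10]
-      → [40, 30]
*      → [1200]

1200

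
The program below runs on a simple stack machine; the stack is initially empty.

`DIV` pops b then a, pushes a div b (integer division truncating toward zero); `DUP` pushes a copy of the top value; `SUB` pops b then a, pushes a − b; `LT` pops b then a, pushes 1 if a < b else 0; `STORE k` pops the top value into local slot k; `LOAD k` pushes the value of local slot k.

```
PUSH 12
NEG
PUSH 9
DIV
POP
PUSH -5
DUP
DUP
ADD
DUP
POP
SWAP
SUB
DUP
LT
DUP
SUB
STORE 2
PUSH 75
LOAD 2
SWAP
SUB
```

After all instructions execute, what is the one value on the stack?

-75

PUSH 12  [12]
NEG      [-12]
PUSH 9   [-12, 9]
DIV      [-1]
POP      []
PUSH -5  [-5]
DUP      [-5, -5]
DUP      [-5, -5, -5]
ADD      [-5, -10]
DUP      [-5, -10, -10]
POP      [-5, -10]
SWAP     [-10, -5]
SUB      [-5]
DUP      [-5, -5]
LT       [0]
DUP      [0, 0]
SUB      [0]
STORE 2  []
PUSH 75  [75]
LOAD 2   [75, 0]
SWAP     [0, 75]
SUB      [-75]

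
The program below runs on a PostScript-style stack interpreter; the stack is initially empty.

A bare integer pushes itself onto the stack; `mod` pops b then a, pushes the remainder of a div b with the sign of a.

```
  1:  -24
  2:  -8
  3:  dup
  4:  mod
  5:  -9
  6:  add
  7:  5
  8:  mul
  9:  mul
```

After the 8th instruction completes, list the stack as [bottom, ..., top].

[-24, -45]

-24 -> [-24]
-8  -> [-24, -8]
dup -> [-24, -8, -8]
mod -> [-24, 0]
-9  -> [-24, 0, -9]
add -> [-24, -9]
5   -> [-24, -9, 5]
mul -> [-24, -45]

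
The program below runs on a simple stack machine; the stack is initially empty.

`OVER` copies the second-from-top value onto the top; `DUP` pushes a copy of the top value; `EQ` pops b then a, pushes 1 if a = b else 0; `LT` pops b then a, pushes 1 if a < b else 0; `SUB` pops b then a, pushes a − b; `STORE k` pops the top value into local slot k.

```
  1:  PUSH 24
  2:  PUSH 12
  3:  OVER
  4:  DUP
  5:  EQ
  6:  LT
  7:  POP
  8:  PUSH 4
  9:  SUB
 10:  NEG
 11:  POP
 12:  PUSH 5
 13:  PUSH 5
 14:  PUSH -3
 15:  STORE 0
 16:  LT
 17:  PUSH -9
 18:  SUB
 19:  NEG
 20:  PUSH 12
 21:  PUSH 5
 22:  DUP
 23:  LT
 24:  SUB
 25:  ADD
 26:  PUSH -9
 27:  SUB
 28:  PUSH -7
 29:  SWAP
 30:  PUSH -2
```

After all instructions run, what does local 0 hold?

PUSH 24 -> [24]
PUSH 12 -> [24, 12]
OVER    -> [24, 12, 24]
DUP     -> [24, 12, 24, 24]
EQ      -> [24, 12, 1]
LT      -> [24, 0]
POP     -> [24]
PUSH 4  -> [24, 4]
SUB     -> [20]
NEG     -> [-20]
POP     -> []
PUSH 5  -> [5]
PUSH 5  -> [5, 5]
PUSH -3 -> [5, 5, -3]
STORE 0 -> [5, 5]
LT      -> [0]
PUSH -9 -> [0, -9]
SUB     -> [9]
NEG     -> [-9]
PUSH 12 -> [-9, 12]
PUSH 5  -> [-9, 12, 5]
DUP     -> [-9, 12, 5, 5]
LT      -> [-9, 12, 0]
SUB     -> [-9, 12]
ADD     -> [3]
PUSH -9 -> [3, -9]
SUB     -> [12]
PUSH -7 -> [12, -7]
SWAP    -> [-7, 12]
PUSH -2 -> [-7, 12, -2]

-3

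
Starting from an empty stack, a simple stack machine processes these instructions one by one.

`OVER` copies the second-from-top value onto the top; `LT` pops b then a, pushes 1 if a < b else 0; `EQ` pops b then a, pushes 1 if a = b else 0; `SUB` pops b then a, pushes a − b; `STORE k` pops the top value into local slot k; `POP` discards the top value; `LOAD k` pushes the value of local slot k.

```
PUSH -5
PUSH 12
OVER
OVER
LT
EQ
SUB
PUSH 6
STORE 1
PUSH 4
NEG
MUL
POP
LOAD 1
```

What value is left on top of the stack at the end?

PUSH -5 : [-5]
PUSH 12 : [-5, 12]
OVER    : [-5, 12, -5]
OVER    : [-5, 12, -5, 12]
LT      : [-5, 12, 1]
EQ      : [-5, 0]
SUB     : [-5]
PUSH 6  : [-5, 6]
STORE 1 : [-5]
PUSH 4  : [-5, 4]
NEG     : [-5, -4]
MUL     : [20]
POP     : []
LOAD 1  : [6]

6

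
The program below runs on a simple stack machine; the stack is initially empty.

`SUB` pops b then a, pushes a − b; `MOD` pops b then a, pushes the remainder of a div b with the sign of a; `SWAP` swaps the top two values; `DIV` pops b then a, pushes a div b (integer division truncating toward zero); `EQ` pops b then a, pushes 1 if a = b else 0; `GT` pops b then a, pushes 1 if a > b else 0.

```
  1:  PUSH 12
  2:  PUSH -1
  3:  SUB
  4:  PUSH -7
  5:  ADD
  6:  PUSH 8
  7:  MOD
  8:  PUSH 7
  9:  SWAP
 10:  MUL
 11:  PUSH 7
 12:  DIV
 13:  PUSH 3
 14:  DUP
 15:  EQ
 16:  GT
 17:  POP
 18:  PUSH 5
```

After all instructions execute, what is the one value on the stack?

5

PUSH 12 -> [12]
PUSH -1 -> [12, -1]
SUB     -> [13]
PUSH -7 -> [13, -7]
ADD     -> [6]
PUSH 8  -> [6, 8]
MOD     -> [6]
PUSH 7  -> [6, 7]
SWAP    -> [7, 6]
MUL     -> [42]
PUSH 7  -> [42, 7]
DIV     -> [6]
PUSH 3  -> [6, 3]
DUP     -> [6, 3, 3]
EQ      -> [6, 1]
GT      -> [1]
POP     -> []
PUSH 5  -> [5]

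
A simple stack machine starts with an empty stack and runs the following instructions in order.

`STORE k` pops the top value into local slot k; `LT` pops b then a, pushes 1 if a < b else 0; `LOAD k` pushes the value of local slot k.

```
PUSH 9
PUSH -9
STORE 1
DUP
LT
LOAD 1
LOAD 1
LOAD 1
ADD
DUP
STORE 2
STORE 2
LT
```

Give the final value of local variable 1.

-9

PUSH 9  : [9]
PUSH -9 : [9, -9]
STORE 1 : [9]
DUP     : [9, 9]
LT      : [0]
LOAD 1  : [0, -9]
LOAD 1  : [0, -9, -9]
LOAD 1  : [0, -9, -9, -9]
ADD     : [0, -9, -18]
DUP     : [0, -9, -18, -18]
STORE 2 : [0, -9, -18]
STORE 2 : [0, -9]
LT      : [0]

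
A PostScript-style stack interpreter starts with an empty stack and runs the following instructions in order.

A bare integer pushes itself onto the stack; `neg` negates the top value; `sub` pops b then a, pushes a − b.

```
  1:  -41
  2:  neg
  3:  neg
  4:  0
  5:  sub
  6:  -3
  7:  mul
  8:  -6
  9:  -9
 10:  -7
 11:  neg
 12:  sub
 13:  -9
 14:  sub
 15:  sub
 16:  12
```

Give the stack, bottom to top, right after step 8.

-41 → -41
neg → 41
neg → -41
0   → -41 0
sub → -41
-3  → -41 -3
mul → 123
-6  → 123 -6

[123, -6]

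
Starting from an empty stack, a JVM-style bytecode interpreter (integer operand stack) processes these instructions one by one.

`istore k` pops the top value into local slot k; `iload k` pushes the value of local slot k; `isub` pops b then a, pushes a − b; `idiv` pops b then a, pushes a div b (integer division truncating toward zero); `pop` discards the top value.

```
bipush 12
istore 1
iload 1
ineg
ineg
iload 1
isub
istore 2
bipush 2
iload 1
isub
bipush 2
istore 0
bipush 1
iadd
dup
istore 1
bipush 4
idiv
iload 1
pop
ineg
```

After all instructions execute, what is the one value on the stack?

2

bipush 12 -> [12]
istore 1  -> []
iload 1   -> [12]
ineg      -> [-12]
ineg      -> [12]
iload 1   -> [12, 12]
isub      -> [0]
istore 2  -> []
bipush 2  -> [2]
iload 1   -> [2, 12]
isub      -> [-10]
bipush 2  -> [-10, 2]
istore 0  -> [-10]
bipush 1  -> [-10, 1]
iadd      -> [-9]
dup       -> [-9, -9]
istore 1  -> [-9]
bipush 4  -> [-9, 4]
idiv      -> [-2]
iload 1   -> [-2, -9]
pop       -> [-2]
ineg      -> [2]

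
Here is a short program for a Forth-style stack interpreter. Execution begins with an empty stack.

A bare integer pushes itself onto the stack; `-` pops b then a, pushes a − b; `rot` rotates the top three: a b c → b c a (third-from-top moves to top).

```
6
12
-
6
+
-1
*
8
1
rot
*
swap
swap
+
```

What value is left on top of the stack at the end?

6    → 6
12   → 6 12
-    → -6
6    → -6 6
+    → 0
-1   → 0 -1
*    → 0
8    → 0 8
1    → 0 8 1
rot  → 8 1 0
*    → 8 0
swap → 0 8
swap → 8 0
+    → 8

8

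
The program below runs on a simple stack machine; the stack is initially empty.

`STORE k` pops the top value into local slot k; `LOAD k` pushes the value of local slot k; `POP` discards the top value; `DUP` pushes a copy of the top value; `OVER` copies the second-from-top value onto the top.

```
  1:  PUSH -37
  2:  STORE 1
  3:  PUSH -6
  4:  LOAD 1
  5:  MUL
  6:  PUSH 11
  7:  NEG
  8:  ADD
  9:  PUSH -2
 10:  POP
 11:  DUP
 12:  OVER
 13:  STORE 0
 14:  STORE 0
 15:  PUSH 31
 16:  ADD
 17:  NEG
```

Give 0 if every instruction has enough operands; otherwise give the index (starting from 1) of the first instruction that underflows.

PUSH -37 : -37
STORE 1  : (empty)
PUSH -6  : -6
LOAD 1   : -6 -37
MUL      : 222
PUSH 11  : 222 11
NEG      : 222 -11
ADD      : 211
PUSH -2  : 211 -2
POP      : 211
DUP      : 211 211
OVER     : 211 211 211
STORE 0  : 211 211
STORE 0  : 211
PUSH 31  : 211 31
ADD      : 242
NEG      : -242

0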